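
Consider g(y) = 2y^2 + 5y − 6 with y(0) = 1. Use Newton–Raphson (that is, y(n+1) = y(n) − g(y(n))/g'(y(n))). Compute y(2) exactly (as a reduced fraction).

g'(y) = 4y + 5.
g(1) = 1, g'(1) = 9, so y(1) = 1 − 1/9 = 8/9.
g(8/9) = 2/81, g'(8/9) = 77/9, so y(2) = (8/9) − (2/81)/(77/9) = 614/693.

614/693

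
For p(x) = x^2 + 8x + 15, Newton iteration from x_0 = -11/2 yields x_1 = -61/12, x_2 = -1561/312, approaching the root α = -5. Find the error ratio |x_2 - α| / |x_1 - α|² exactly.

x_1 - α = -61/12 - (-5) = -61/12 + 5 = -1/12, so |x_1 - α| = 1/12.
x_2 - α = -1561/312 - (-5) = -1561/312 + 5 = -1/312, so |x_2 - α| = 1/312.
|x_1 - α|² = 1/144.
Ratio = (1/312) / (1/144) = 6/13.

6/13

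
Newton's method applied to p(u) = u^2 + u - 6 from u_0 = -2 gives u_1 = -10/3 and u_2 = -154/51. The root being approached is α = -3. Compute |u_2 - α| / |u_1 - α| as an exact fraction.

u_1 - α = -10/3 - (-3) = -10/3 + 3 = -1/3, so |u_1 - α| = 1/3.
u_2 - α = -154/51 - (-3) = -154/51 + 3 = -1/51, so |u_2 - α| = 1/51.
Ratio = (1/51) / (1/3) = 1/17.

1/17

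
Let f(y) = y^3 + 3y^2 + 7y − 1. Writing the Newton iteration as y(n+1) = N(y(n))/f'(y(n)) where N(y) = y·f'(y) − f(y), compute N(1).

f'(y) = 3y^2 + 6y + 7.
N(y) = y·f'(y) − f(y) = y·(3y^2 + 6y + 7) − (y^3 + 3y^2 + 7y − 1) = 2y^3 + 3y^2 + 1.
N(1) = 6.

6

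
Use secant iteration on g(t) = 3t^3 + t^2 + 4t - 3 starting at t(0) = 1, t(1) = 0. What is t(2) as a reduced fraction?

g(1) = 5, g(0) = -3. t(2) = 0 - (-3)·(0 - 1)/((-3) - 5) = 3/8.

3/8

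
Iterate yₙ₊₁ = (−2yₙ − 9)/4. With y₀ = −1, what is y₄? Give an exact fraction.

−47/32

y₁ = (−2·(−1) − 9)/4 = −7/4.
y₂ = (−2·(−7/4) − 9)/4 = −11/8.
y₃ = (−2·(−11/8) − 9)/4 = −25/16.
y₄ = (−2·(−25/16) − 9)/4 = −47/32.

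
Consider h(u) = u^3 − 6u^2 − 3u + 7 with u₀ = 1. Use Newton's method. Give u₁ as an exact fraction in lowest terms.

h'(u) = 3u^2 − 12u − 3.
h(1) = −1, h'(1) = −12, so u₁ = 1 − (−1)/(−12) = 11/12.

11/12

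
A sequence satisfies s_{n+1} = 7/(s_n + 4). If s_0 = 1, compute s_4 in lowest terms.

s_1 = 7/(1 + 4) = 7/5.
s_2 = 7/(7/5 + 4) = 35/27.
s_3 = 7/(35/27 + 4) = 189/143.
s_4 = 7/(189/143 + 4) = 1001/761.

1001/761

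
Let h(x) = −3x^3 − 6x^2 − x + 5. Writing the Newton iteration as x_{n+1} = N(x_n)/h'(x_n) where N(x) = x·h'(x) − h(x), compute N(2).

h'(x) = −9x^2 − 12x − 1.
N(x) = x·h'(x) − h(x) = x·(−9x^2 − 12x − 1) − (−3x^3 − 6x^2 − x + 5) = −6x^3 − 6x^2 − 5.
N(2) = −77.

−77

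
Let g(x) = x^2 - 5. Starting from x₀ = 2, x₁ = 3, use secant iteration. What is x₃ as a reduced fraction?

g(2) = -1, g(3) = 4. x₂ = 3 - 4·(3 - 2)/(4 - (-1)) = 11/5.
g(3) = 4, g(11/5) = -4/25. x₃ = (11/5) - (-4/25)·((11/5) - 3)/((-4/25) - 4) = 29/13.

29/13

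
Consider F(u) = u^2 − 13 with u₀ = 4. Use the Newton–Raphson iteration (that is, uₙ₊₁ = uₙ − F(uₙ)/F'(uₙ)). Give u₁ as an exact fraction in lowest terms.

29/8

F'(u) = 2u.
F(4) = 3, F'(4) = 8, so u₁ = 4 − 3/8 = 29/8.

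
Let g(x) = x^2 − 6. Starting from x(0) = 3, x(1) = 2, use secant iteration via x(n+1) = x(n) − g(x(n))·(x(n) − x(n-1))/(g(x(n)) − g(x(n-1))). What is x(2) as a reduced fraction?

g(3) = 3, g(2) = −2. x(2) = 2 − (−2)·(2 − 3)/((−2) − 3) = 12/5.

12/5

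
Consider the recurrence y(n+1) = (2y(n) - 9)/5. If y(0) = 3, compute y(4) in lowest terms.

-1779/625

y(1) = (2·3 - 9)/5 = -3/5.
y(2) = (2·(-3/5) - 9)/5 = -51/25.
y(3) = (2·(-51/25) - 9)/5 = -327/125.
y(4) = (2·(-327/125) - 9)/5 = -1779/625.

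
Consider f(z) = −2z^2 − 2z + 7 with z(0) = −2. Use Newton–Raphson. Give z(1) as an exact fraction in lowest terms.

−5/2

f'(z) = −4z − 2.
f(−2) = 3, f'(−2) = 6, so z(1) = (−2) − 3/6 = −5/2.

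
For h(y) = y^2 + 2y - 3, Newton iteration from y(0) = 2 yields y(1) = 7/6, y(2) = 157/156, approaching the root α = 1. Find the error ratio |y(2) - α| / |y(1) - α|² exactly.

3/13

y(1) - α = 7/6 - 1 = 1/6, so |y(1) - α| = 1/6.
y(2) - α = 157/156 - 1 = 1/156, so |y(2) - α| = 1/156.
|y(1) - α|² = 1/36.
Ratio = (1/156) / (1/36) = 3/13.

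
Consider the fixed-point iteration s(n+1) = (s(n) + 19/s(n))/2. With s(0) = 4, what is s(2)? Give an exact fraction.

2441/560

s(1) = (4 + 19/4)/2 = 35/8.
s(2) = (35/8 + 19/(35/8))/2 = 2441/560.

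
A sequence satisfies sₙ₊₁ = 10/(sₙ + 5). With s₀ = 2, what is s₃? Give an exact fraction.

s₁ = 10/(2 + 5) = 10/7.
s₂ = 10/(10/7 + 5) = 14/9.
s₃ = 10/(14/9 + 5) = 90/59.

90/59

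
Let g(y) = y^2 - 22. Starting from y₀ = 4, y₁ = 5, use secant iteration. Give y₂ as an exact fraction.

14/3

g(4) = -6, g(5) = 3. y₂ = 5 - 3·(5 - 4)/(3 - (-6)) = 14/3.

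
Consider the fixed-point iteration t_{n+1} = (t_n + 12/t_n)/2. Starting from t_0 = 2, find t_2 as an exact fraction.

7/2

t_1 = (2 + 12/2)/2 = 4.
t_2 = (4 + 12/4)/2 = 7/2.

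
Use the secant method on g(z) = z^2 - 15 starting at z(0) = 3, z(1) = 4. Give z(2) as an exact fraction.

g(3) = -6, g(4) = 1. z(2) = 4 - 1·(4 - 3)/(1 - (-6)) = 27/7.

27/7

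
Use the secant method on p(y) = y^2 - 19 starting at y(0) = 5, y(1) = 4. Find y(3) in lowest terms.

109/25

p(5) = 6, p(4) = -3. y(2) = 4 - (-3)·(4 - 5)/((-3) - 6) = 13/3.
p(4) = -3, p(13/3) = -2/9. y(3) = (13/3) - (-2/9)·((13/3) - 4)/((-2/9) - (-3)) = 109/25.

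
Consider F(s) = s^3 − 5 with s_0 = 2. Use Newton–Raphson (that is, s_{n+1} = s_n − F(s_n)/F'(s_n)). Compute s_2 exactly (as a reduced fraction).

F'(s) = 3s^2.
F(2) = 3, F'(2) = 12, so s_1 = 2 − 3/12 = 7/4.
F(7/4) = 23/64, F'(7/4) = 147/16, so s_2 = (7/4) − (23/64)/(147/16) = 503/294.

503/294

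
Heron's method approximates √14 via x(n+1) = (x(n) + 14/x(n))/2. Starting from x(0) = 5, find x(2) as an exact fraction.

2921/780

x(1) = (5 + 14/5)/2 = 39/10.
x(2) = (39/10 + 14/(39/10))/2 = 2921/780.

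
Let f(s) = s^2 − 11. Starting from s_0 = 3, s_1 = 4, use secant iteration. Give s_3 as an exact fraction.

f(3) = −2, f(4) = 5. s_2 = 4 − 5·(4 − 3)/(5 − (−2)) = 23/7.
f(4) = 5, f(23/7) = −10/49. s_3 = (23/7) − (−10/49)·((23/7) − 4)/((−10/49) − 5) = 169/51.

169/51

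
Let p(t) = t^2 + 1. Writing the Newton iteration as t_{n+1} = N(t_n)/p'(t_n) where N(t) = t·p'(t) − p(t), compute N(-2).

3

p'(t) = 2t.
N(t) = t·p'(t) − p(t) = t·(2t) − (t^2 + 1) = t^2 − 1.
N(-2) = 3.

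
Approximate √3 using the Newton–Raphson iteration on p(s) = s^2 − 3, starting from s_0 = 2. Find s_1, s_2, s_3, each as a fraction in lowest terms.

s_1 = 7/4, s_2 = 97/56, s_3 = 18817/10864

p'(s) = 2s.
p(2) = 1, p'(2) = 4, so s_1 = 2 − 1/4 = 7/4.
p(7/4) = 1/16, p'(7/4) = 7/2, so s_2 = (7/4) − (1/16)/(7/2) = 97/56.
p(97/56) = 1/3136, p'(97/56) = 97/28, so s_3 = (97/56) − (1/3136)/(97/28) = 18817/10864.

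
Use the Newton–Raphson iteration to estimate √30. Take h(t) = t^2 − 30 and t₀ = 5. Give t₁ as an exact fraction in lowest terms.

h'(t) = 2t.
h(5) = −5, h'(5) = 10, so t₁ = 5 − (−5)/10 = 11/2.

11/2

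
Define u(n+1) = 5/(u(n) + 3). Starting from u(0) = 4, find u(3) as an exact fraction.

130/113

u(1) = 5/(4 + 3) = 5/7.
u(2) = 5/(5/7 + 3) = 35/26.
u(3) = 5/(35/26 + 3) = 130/113.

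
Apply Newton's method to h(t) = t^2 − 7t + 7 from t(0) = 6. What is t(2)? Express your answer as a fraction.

h'(t) = 2t − 7.
h(6) = 1, h'(6) = 5, so t(1) = 6 − 1/5 = 29/5.
h(29/5) = 1/25, h'(29/5) = 23/5, so t(2) = (29/5) − (1/25)/(23/5) = 666/115.

666/115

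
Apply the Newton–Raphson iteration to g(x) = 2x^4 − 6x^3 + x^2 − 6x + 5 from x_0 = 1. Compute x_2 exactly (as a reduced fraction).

g'(x) = 8x^3 − 18x^2 + 2x − 6.
g(1) = −4, g'(1) = −14, so x_1 = 1 − (−4)/(−14) = 5/7.
g(5/7) = −1060/2401, g'(5/7) = −3718/343, so x_2 = (5/7) − (−1060/2401)/(−3718/343) = 8765/13013.

8765/13013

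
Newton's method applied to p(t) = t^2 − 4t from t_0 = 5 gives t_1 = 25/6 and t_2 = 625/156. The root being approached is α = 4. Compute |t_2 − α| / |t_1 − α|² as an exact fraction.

3/13

t_1 − α = 25/6 − 4 = 1/6, so |t_1 − α| = 1/6.
t_2 − α = 625/156 − 4 = 1/156, so |t_2 − α| = 1/156.
|t_1 − α|² = 1/36.
Ratio = (1/156) / (1/36) = 3/13.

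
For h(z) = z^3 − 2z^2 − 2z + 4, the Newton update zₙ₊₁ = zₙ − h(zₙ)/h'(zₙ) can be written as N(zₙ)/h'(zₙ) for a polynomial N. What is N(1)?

h'(z) = 3z^2 − 4z − 2.
N(z) = z·h'(z) − h(z) = z·(3z^2 − 4z − 2) − (z^3 − 2z^2 − 2z + 4) = 2z^3 − 2z^2 − 4.
N(1) = −4.

−4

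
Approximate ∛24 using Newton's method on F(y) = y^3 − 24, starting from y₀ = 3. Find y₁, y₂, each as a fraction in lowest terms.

y₁ = 26/9, y₂ = 13162/4563

F'(y) = 3y^2.
F(3) = 3, F'(3) = 27, so y₁ = 3 − 3/27 = 26/9.
F(26/9) = 80/729, F'(26/9) = 676/27, so y₂ = (26/9) − (80/729)/(676/27) = 13162/4563.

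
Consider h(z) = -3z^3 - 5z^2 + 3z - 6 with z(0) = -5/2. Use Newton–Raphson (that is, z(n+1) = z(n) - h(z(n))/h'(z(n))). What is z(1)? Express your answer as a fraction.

-274/113

h'(z) = -9z^2 - 10z + 3.
h(-5/2) = 17/8, h'(-5/2) = -113/4, so z(1) = (-5/2) - (17/8)/(-113/4) = -274/113.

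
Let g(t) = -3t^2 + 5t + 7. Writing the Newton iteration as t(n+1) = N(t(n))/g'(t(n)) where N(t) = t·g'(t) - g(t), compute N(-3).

-34

g'(t) = -6t + 5.
N(t) = t·g'(t) - g(t) = t·(-6t + 5) - (-3t^2 + 5t + 7) = -3t^2 - 7.
N(-3) = -34.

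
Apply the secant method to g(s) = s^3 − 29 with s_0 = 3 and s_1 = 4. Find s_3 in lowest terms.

157673/51397

g(3) = −2, g(4) = 35. s_2 = 4 − 35·(4 − 3)/(35 − (−2)) = 113/37.
g(4) = 35, g(113/37) = −26040/50653. s_3 = (113/37) − (−26040/50653)·((113/37) − 4)/((−26040/50653) − 35) = 157673/51397.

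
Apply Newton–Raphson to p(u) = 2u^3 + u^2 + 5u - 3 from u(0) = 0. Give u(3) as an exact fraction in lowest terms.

p'(u) = 6u^2 + 2u + 5.
p(0) = -3, p'(0) = 5, so u(1) = 0 - (-3)/5 = 3/5.
p(3/5) = 99/125, p'(3/5) = 209/25, so u(2) = (3/5) - (99/125)/(209/25) = 48/95.
p(48/95) = 33939/857375, p'(48/95) = 68069/9025, so u(3) = (48/95) - (33939/857375)/(68069/9025) = 3233373/6466555.

3233373/6466555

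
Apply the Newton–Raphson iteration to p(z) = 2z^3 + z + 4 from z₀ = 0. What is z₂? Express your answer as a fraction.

−260/97

p'(z) = 6z^2 + 1.
p(0) = 4, p'(0) = 1, so z₁ = 0 − 4/1 = −4.
p(−4) = −128, p'(−4) = 97, so z₂ = (−4) − (−128)/97 = −260/97.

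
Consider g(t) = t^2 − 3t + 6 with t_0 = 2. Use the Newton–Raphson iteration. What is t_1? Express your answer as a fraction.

g'(t) = 2t − 3.
g(2) = 4, g'(2) = 1, so t_1 = 2 − 4/1 = −2.

−2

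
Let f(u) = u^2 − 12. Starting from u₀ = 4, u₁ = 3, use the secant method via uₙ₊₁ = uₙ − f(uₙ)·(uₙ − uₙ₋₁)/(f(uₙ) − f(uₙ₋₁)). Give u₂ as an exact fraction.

24/7

f(4) = 4, f(3) = −3. u₂ = 3 − (−3)·(3 − 4)/((−3) − 4) = 24/7.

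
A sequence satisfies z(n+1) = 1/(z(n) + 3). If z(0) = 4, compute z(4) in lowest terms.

73/241

z(1) = 1/(4 + 3) = 1/7.
z(2) = 1/(1/7 + 3) = 7/22.
z(3) = 1/(7/22 + 3) = 22/73.
z(4) = 1/(22/73 + 3) = 73/241.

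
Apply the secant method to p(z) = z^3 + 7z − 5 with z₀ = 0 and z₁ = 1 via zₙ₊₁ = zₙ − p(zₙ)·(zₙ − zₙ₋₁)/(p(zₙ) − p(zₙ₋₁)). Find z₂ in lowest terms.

5/8

p(0) = −5, p(1) = 3. z₂ = 1 − 3·(1 − 0)/(3 − (−5)) = 5/8.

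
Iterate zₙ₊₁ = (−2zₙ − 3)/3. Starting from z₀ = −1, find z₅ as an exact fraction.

−133/243

z₁ = (−2·(−1) − 3)/3 = −1/3.
z₂ = (−2·(−1/3) − 3)/3 = −7/9.
z₃ = (−2·(−7/9) − 3)/3 = −13/27.
z₄ = (−2·(−13/27) − 3)/3 = −55/81.
z₅ = (−2·(−55/81) − 3)/3 = −133/243.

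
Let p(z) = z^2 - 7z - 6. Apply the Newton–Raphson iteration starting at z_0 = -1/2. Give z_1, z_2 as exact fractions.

p'(z) = 2z - 7.
p(-1/2) = -9/4, p'(-1/2) = -8, so z_1 = (-1/2) - (-9/4)/(-8) = -25/32.
p(-25/32) = 81/1024, p'(-25/32) = -137/16, so z_2 = (-25/32) - (81/1024)/(-137/16) = -6769/8768.

z_1 = -25/32, z_2 = -6769/8768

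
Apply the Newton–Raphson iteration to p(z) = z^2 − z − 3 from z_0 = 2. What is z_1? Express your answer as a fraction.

p'(z) = 2z − 1.
p(2) = −1, p'(2) = 3, so z_1 = 2 − (−1)/3 = 7/3.

7/3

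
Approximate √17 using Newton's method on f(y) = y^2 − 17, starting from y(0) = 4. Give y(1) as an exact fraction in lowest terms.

33/8

f'(y) = 2y.
f(4) = −1, f'(4) = 8, so y(1) = 4 − (−1)/8 = 33/8.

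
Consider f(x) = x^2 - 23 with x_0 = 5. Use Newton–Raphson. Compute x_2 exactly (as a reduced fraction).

1151/240

f'(x) = 2x.
f(5) = 2, f'(5) = 10, so x_1 = 5 - 2/10 = 24/5.
f(24/5) = 1/25, f'(24/5) = 48/5, so x_2 = (24/5) - (1/25)/(48/5) = 1151/240.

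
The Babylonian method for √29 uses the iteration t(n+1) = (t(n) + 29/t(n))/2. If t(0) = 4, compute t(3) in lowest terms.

t(1) = (4 + 29/4)/2 = 45/8.
t(2) = (45/8 + 29/(45/8))/2 = 3881/720.
t(3) = (3881/720 + 29/(3881/720))/2 = 30095761/5588640.

30095761/5588640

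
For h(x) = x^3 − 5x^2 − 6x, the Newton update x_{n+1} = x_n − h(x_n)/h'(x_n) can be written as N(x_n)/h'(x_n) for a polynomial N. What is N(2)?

h'(x) = 3x^2 − 10x − 6.
N(x) = x·h'(x) − h(x) = x·(3x^2 − 10x − 6) − (x^3 − 5x^2 − 6x) = 2x^3 − 5x^2.
N(2) = −4.

−4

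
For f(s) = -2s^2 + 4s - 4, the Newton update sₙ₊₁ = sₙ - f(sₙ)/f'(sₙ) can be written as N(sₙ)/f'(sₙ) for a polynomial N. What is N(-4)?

f'(s) = -4s + 4.
N(s) = s·f'(s) - f(s) = s·(-4s + 4) - (-2s^2 + 4s - 4) = -2s^2 + 4.
N(-4) = -28.

-28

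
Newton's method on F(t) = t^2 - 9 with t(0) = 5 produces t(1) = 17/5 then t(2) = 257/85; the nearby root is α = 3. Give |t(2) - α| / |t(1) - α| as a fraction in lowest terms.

t(1) - α = 17/5 - 3 = 2/5, so |t(1) - α| = 2/5.
t(2) - α = 257/85 - 3 = 2/85, so |t(2) - α| = 2/85.
Ratio = (2/85) / (2/5) = 1/17.

1/17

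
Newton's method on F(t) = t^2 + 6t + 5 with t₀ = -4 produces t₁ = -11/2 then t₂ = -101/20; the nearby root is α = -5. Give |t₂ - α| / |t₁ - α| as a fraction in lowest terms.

1/10

t₁ - α = -11/2 - (-5) = -11/2 + 5 = -1/2, so |t₁ - α| = 1/2.
t₂ - α = -101/20 - (-5) = -101/20 + 5 = -1/20, so |t₂ - α| = 1/20.
Ratio = (1/20) / (1/2) = 1/10.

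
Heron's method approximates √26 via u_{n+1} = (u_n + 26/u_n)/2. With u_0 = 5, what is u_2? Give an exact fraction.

u_1 = (5 + 26/5)/2 = 51/10.
u_2 = (51/10 + 26/(51/10))/2 = 5201/1020.

5201/1020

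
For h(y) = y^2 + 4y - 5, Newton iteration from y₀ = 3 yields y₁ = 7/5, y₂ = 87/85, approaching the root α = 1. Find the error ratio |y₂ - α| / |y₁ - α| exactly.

y₁ - α = 7/5 - 1 = 2/5, so |y₁ - α| = 2/5.
y₂ - α = 87/85 - 1 = 2/85, so |y₂ - α| = 2/85.
Ratio = (2/85) / (2/5) = 1/17.

1/17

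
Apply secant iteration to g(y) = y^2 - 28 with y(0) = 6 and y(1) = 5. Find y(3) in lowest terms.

g(6) = 8, g(5) = -3. y(2) = 5 - (-3)·(5 - 6)/((-3) - 8) = 58/11.
g(5) = -3, g(58/11) = -24/121. y(3) = (58/11) - (-24/121)·((58/11) - 5)/((-24/121) - (-3)) = 598/113.

598/113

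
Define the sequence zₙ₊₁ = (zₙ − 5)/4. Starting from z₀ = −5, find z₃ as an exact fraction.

−55/32

z₁ = ((−5) − 5)/4 = −5/2.
z₂ = ((−5/2) − 5)/4 = −15/8.
z₃ = ((−15/8) − 5)/4 = −55/32.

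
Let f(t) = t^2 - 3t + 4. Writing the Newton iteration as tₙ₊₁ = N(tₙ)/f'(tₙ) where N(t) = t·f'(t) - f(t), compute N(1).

-3

f'(t) = 2t - 3.
N(t) = t·f'(t) - f(t) = t·(2t - 3) - (t^2 - 3t + 4) = t^2 - 4.
N(1) = -3.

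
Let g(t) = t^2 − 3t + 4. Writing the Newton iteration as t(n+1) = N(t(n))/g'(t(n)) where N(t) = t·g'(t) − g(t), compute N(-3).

g'(t) = 2t − 3.
N(t) = t·g'(t) − g(t) = t·(2t − 3) − (t^2 − 3t + 4) = t^2 − 4.
N(-3) = 5.

5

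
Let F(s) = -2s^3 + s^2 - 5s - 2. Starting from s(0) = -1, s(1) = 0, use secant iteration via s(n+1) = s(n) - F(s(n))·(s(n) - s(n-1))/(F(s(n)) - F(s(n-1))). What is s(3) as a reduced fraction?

F(-1) = 6, F(0) = -2. s(2) = 0 - (-2)·(0 - (-1))/((-2) - 6) = -1/4.
F(0) = -2, F(-1/4) = -21/32. s(3) = (-1/4) - (-21/32)·((-1/4) - 0)/((-21/32) - (-2)) = -16/43.

-16/43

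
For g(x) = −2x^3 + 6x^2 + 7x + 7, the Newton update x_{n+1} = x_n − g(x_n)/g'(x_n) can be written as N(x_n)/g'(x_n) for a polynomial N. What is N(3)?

−61

g'(x) = −6x^2 + 12x + 7.
N(x) = x·g'(x) − g(x) = x·(−6x^2 + 12x + 7) − (−2x^3 + 6x^2 + 7x + 7) = −4x^3 + 6x^2 − 7.
N(3) = −61.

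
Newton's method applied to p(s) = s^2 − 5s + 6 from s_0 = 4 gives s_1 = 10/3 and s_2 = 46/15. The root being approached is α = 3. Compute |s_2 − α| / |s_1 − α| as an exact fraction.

1/5

s_1 − α = 10/3 − 3 = 1/3, so |s_1 − α| = 1/3.
s_2 − α = 46/15 − 3 = 1/15, so |s_2 − α| = 1/15.
Ratio = (1/15) / (1/3) = 1/5.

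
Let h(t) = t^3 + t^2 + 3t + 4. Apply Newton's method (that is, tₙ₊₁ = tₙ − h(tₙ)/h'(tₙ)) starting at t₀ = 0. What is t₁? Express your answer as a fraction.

h'(t) = 3t^2 + 2t + 3.
h(0) = 4, h'(0) = 3, so t₁ = 0 − 4/3 = −4/3.

−4/3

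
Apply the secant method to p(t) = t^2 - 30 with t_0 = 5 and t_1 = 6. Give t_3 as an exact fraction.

115/21

p(5) = -5, p(6) = 6. t_2 = 6 - 6·(6 - 5)/(6 - (-5)) = 60/11.
p(6) = 6, p(60/11) = -30/121. t_3 = (60/11) - (-30/121)·((60/11) - 6)/((-30/121) - 6) = 115/21.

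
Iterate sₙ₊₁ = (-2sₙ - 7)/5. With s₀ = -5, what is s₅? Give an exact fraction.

s₁ = (-2·(-5) - 7)/5 = 3/5.
s₂ = (-2·(3/5) - 7)/5 = -41/25.
s₃ = (-2·(-41/25) - 7)/5 = -93/125.
s₄ = (-2·(-93/125) - 7)/5 = -689/625.
s₅ = (-2·(-689/625) - 7)/5 = -2997/3125.

-2997/3125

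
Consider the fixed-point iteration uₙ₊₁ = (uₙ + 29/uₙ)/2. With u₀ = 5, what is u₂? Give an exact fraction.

727/135

u₁ = (5 + 29/5)/2 = 27/5.
u₂ = (27/5 + 29/(27/5))/2 = 727/135.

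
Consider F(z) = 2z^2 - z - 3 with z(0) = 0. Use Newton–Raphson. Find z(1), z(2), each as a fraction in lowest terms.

z(1) = -3, z(2) = -21/13

F'(z) = 4z - 1.
F(0) = -3, F'(0) = -1, so z(1) = 0 - (-3)/(-1) = -3.
F(-3) = 18, F'(-3) = -13, so z(2) = (-3) - 18/(-13) = -21/13.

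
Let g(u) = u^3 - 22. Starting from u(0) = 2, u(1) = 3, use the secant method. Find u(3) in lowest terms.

24946/8917

g(2) = -14, g(3) = 5. u(2) = 3 - 5·(3 - 2)/(5 - (-14)) = 52/19.
g(3) = 5, g(52/19) = -10290/6859. u(3) = (52/19) - (-10290/6859)·((52/19) - 3)/((-10290/6859) - 5) = 24946/8917.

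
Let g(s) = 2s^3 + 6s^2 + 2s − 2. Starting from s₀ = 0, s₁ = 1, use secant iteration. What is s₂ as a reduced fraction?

g(0) = −2, g(1) = 8. s₂ = 1 − 8·(1 − 0)/(8 − (−2)) = 1/5.

1/5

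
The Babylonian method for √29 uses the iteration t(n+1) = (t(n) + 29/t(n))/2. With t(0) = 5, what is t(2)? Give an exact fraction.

727/135

t(1) = (5 + 29/5)/2 = 27/5.
t(2) = (27/5 + 29/(27/5))/2 = 727/135.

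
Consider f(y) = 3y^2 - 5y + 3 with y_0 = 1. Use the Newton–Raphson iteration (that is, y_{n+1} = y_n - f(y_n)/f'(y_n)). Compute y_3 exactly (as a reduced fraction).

f'(y) = 6y - 5.
f(1) = 1, f'(1) = 1, so y_1 = 1 - 1/1 = 0.
f(0) = 3, f'(0) = -5, so y_2 = 0 - 3/(-5) = 3/5.
f(3/5) = 27/25, f'(3/5) = -7/5, so y_3 = (3/5) - (27/25)/(-7/5) = 48/35.

48/35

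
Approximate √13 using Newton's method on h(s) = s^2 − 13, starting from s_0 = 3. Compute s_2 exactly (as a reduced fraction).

119/33

h'(s) = 2s.
h(3) = −4, h'(3) = 6, so s_1 = 3 − (−4)/6 = 11/3.
h(11/3) = 4/9, h'(11/3) = 22/3, so s_2 = (11/3) − (4/9)/(22/3) = 119/33.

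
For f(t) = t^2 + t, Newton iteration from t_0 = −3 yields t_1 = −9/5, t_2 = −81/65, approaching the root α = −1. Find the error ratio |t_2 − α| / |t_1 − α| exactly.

t_1 − α = −9/5 − (−1) = −9/5 + 1 = −4/5, so |t_1 − α| = 4/5.
t_2 − α = −81/65 − (−1) = −81/65 + 1 = −16/65, so |t_2 − α| = 16/65.
Ratio = (16/65) / (4/5) = 4/13.

4/13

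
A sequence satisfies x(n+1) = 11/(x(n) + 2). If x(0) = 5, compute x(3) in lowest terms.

x(1) = 11/(5 + 2) = 11/7.
x(2) = 11/(11/7 + 2) = 77/25.
x(3) = 11/(77/25 + 2) = 275/127.

275/127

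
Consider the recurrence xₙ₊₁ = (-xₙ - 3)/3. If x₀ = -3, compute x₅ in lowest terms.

-20/27

x₁ = (-(-3) - 3)/3 = 0.
x₂ = (-0 - 3)/3 = -1.
x₃ = (-(-1) - 3)/3 = -2/3.
x₄ = (-(-2/3) - 3)/3 = -7/9.
x₅ = (-(-7/9) - 3)/3 = -20/27.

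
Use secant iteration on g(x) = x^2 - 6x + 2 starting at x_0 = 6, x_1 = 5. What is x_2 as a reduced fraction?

28/5

g(6) = 2, g(5) = -3. x_2 = 5 - (-3)·(5 - 6)/((-3) - 2) = 28/5.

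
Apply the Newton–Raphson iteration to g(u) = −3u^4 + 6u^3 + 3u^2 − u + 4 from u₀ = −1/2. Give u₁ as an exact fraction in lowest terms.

−85/32

g'(u) = −12u^3 + 18u^2 + 6u − 1.
g(−1/2) = 69/16, g'(−1/2) = 2, so u₁ = (−1/2) − (69/16)/2 = −85/32.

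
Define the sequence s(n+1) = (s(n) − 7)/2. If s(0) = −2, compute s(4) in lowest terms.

−107/16

s(1) = ((−2) − 7)/2 = −9/2.
s(2) = ((−9/2) − 7)/2 = −23/4.
s(3) = ((−23/4) − 7)/2 = −51/8.
s(4) = ((−51/8) − 7)/2 = −107/16.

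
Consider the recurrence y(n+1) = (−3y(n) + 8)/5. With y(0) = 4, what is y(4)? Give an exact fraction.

868/625

y(1) = (−3·4 + 8)/5 = −4/5.
y(2) = (−3·(−4/5) + 8)/5 = 52/25.
y(3) = (−3·(52/25) + 8)/5 = 44/125.
y(4) = (−3·(44/125) + 8)/5 = 868/625.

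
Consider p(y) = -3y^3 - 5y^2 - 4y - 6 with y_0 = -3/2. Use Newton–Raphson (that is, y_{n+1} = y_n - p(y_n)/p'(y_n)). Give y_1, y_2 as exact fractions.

p'(y) = -9y^2 - 10y - 4.
p(-3/2) = -9/8, p'(-3/2) = -37/4, so y_1 = (-3/2) - (-9/8)/(-37/4) = -60/37.
p(-60/37) = 6642/50653, p'(-60/37) = -15676/1369, so y_2 = (-60/37) - (6642/50653)/(-15676/1369) = -466959/290006.

y_1 = -60/37, y_2 = -466959/290006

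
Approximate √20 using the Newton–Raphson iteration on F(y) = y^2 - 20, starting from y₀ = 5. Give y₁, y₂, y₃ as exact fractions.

y₁ = 9/2, y₂ = 161/36, y₃ = 51841/11592

F'(y) = 2y.
F(5) = 5, F'(5) = 10, so y₁ = 5 - 5/10 = 9/2.
F(9/2) = 1/4, F'(9/2) = 9, so y₂ = (9/2) - (1/4)/9 = 161/36.
F(161/36) = 1/1296, F'(161/36) = 161/18, so y₃ = (161/36) - (1/1296)/(161/18) = 51841/11592.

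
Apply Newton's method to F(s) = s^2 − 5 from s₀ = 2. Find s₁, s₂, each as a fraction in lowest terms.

s₁ = 9/4, s₂ = 161/72

F'(s) = 2s.
F(2) = −1, F'(2) = 4, so s₁ = 2 − (−1)/4 = 9/4.
F(9/4) = 1/16, F'(9/4) = 9/2, so s₂ = (9/4) − (1/16)/(9/2) = 161/72.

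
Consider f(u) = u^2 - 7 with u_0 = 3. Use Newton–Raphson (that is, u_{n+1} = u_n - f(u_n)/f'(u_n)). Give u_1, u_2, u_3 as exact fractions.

f'(u) = 2u.
f(3) = 2, f'(3) = 6, so u_1 = 3 - 2/6 = 8/3.
f(8/3) = 1/9, f'(8/3) = 16/3, so u_2 = (8/3) - (1/9)/(16/3) = 127/48.
f(127/48) = 1/2304, f'(127/48) = 127/24, so u_3 = (127/48) - (1/2304)/(127/24) = 32257/12192.

u_1 = 8/3, u_2 = 127/48, u_3 = 32257/12192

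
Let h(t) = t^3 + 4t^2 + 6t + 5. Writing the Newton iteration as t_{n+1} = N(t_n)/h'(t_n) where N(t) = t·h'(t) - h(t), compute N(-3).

h'(t) = 3t^2 + 8t + 6.
N(t) = t·h'(t) - h(t) = t·(3t^2 + 8t + 6) - (t^3 + 4t^2 + 6t + 5) = 2t^3 + 4t^2 - 5.
N(-3) = -23.

-23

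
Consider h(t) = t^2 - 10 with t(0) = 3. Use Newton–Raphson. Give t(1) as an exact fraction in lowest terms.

19/6

h'(t) = 2t.
h(3) = -1, h'(3) = 6, so t(1) = 3 - (-1)/6 = 19/6.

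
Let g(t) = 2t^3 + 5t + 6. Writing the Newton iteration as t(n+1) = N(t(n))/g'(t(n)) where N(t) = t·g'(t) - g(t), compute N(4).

250

g'(t) = 6t^2 + 5.
N(t) = t·g'(t) - g(t) = t·(6t^2 + 5) - (2t^3 + 5t + 6) = 4t^3 - 6.
N(4) = 250.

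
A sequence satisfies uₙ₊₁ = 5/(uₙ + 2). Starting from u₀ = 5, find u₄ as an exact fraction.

365/241

u₁ = 5/(5 + 2) = 5/7.
u₂ = 5/(5/7 + 2) = 35/19.
u₃ = 5/(35/19 + 2) = 95/73.
u₄ = 5/(95/73 + 2) = 365/241.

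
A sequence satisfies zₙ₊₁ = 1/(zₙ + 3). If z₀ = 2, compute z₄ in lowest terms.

z₁ = 1/(2 + 3) = 1/5.
z₂ = 1/(1/5 + 3) = 5/16.
z₃ = 1/(5/16 + 3) = 16/53.
z₄ = 1/(16/53 + 3) = 53/175.

53/175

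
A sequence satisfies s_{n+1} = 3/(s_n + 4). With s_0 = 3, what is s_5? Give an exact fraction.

s_1 = 3/(3 + 4) = 3/7.
s_2 = 3/(3/7 + 4) = 21/31.
s_3 = 3/(21/31 + 4) = 93/145.
s_4 = 3/(93/145 + 4) = 435/673.
s_5 = 3/(435/673 + 4) = 2019/3127.

2019/3127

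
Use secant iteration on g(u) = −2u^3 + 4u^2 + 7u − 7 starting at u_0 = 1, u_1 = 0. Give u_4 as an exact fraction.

6473439/8238121

g(1) = 2, g(0) = −7. u_2 = 0 − (−7)·(0 − 1)/((−7) − 2) = 7/9.
g(0) = −7, g(7/9) = −56/729. u_3 = (7/9) − (−56/729)·((7/9) − 0)/((−56/729) − (−7)) = 81/103.
g(7/9) = −56/729, g(81/103) = 6464/1092727. u_4 = (81/103) − (6464/1092727)·((81/103) − (7/9))/((6464/1092727) − (−56/729)) = 6473439/8238121.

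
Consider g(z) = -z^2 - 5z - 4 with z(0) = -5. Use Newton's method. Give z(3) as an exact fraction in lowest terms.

g'(z) = -2z - 5.
g(-5) = -4, g'(-5) = 5, so z(1) = (-5) - (-4)/5 = -21/5.
g(-21/5) = -16/25, g'(-21/5) = 17/5, so z(2) = (-21/5) - (-16/25)/(17/5) = -341/85.
g(-341/85) = -256/7225, g'(-341/85) = 257/85, so z(3) = (-341/85) - (-256/7225)/(257/85) = -87381/21845.

-87381/21845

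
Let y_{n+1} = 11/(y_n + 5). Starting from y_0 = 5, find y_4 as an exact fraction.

y_1 = 11/(5 + 5) = 11/10.
y_2 = 11/(11/10 + 5) = 110/61.
y_3 = 11/(110/61 + 5) = 671/415.
y_4 = 11/(671/415 + 5) = 4565/2746.

4565/2746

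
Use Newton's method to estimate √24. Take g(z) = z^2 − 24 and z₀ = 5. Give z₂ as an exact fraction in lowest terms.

g'(z) = 2z.
g(5) = 1, g'(5) = 10, so z₁ = 5 − 1/10 = 49/10.
g(49/10) = 1/100, g'(49/10) = 49/5, so z₂ = (49/10) − (1/100)/(49/5) = 4801/980.

4801/980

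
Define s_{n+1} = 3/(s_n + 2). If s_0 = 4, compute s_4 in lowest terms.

48/47

s_1 = 3/(4 + 2) = 1/2.
s_2 = 3/(1/2 + 2) = 6/5.
s_3 = 3/(6/5 + 2) = 15/16.
s_4 = 3/(15/16 + 2) = 48/47.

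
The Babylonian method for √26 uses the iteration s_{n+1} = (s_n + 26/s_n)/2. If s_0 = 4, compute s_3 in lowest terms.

1468273/287952

s_1 = (4 + 26/4)/2 = 21/4.
s_2 = (21/4 + 26/(21/4))/2 = 857/168.
s_3 = (857/168 + 26/(857/168))/2 = 1468273/287952.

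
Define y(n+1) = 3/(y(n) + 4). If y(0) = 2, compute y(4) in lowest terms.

42/65

y(1) = 3/(2 + 4) = 1/2.
y(2) = 3/(1/2 + 4) = 2/3.
y(3) = 3/(2/3 + 4) = 9/14.
y(4) = 3/(9/14 + 4) = 42/65.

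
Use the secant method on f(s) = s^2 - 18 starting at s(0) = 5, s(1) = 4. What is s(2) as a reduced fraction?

38/9

f(5) = 7, f(4) = -2. s(2) = 4 - (-2)·(4 - 5)/((-2) - 7) = 38/9.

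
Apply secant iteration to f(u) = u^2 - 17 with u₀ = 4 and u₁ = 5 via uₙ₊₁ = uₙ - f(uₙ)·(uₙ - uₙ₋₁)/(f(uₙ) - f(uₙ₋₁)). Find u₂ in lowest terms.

37/9

f(4) = -1, f(5) = 8. u₂ = 5 - 8·(5 - 4)/(8 - (-1)) = 37/9.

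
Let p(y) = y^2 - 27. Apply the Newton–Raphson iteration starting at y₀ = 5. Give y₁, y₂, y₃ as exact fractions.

y₁ = 26/5, y₂ = 1351/260, y₃ = 3650401/702520

p'(y) = 2y.
p(5) = -2, p'(5) = 10, so y₁ = 5 - (-2)/10 = 26/5.
p(26/5) = 1/25, p'(26/5) = 52/5, so y₂ = (26/5) - (1/25)/(52/5) = 1351/260.
p(1351/260) = 1/67600, p'(1351/260) = 1351/130, so y₃ = (1351/260) - (1/67600)/(1351/130) = 3650401/702520.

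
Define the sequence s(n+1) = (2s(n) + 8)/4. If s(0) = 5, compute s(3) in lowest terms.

33/8

s(1) = (2·5 + 8)/4 = 9/2.
s(2) = (2·(9/2) + 8)/4 = 17/4.
s(3) = (2·(17/4) + 8)/4 = 33/8.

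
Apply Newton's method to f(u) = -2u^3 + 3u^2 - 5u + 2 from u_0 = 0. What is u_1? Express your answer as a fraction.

f'(u) = -6u^2 + 6u - 5.
f(0) = 2, f'(0) = -5, so u_1 = 0 - 2/(-5) = 2/5.

2/5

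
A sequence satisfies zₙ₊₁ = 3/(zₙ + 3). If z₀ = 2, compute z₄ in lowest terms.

23/29

z₁ = 3/(2 + 3) = 3/5.
z₂ = 3/(3/5 + 3) = 5/6.
z₃ = 3/(5/6 + 3) = 18/23.
z₄ = 3/(18/23 + 3) = 23/29.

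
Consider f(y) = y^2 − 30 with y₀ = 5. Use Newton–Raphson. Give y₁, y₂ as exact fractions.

f'(y) = 2y.
f(5) = −5, f'(5) = 10, so y₁ = 5 − (−5)/10 = 11/2.
f(11/2) = 1/4, f'(11/2) = 11, so y₂ = (11/2) − (1/4)/11 = 241/44.

y₁ = 11/2, y₂ = 241/44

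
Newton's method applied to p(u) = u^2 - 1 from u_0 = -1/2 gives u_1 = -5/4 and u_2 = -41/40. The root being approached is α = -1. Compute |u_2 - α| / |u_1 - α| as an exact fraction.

1/10

u_1 - α = -5/4 - (-1) = -5/4 + 1 = -1/4, so |u_1 - α| = 1/4.
u_2 - α = -41/40 - (-1) = -41/40 + 1 = -1/40, so |u_2 - α| = 1/40.
Ratio = (1/40) / (1/4) = 1/10.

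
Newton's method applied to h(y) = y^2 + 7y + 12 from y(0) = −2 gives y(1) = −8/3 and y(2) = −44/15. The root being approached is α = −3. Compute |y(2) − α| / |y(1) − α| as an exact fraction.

1/5

y(1) − α = −8/3 − (−3) = −8/3 + 3 = 1/3, so |y(1) − α| = 1/3.
y(2) − α = −44/15 − (−3) = −44/15 + 3 = 1/15, so |y(2) − α| = 1/15.
Ratio = (1/15) / (1/3) = 1/5.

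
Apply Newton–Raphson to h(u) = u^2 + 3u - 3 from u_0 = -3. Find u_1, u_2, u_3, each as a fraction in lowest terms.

u_1 = -4, u_2 = -19/5, u_3 = -436/115

h'(u) = 2u + 3.
h(-3) = -3, h'(-3) = -3, so u_1 = (-3) - (-3)/(-3) = -4.
h(-4) = 1, h'(-4) = -5, so u_2 = (-4) - 1/(-5) = -19/5.
h(-19/5) = 1/25, h'(-19/5) = -23/5, so u_3 = (-19/5) - (1/25)/(-23/5) = -436/115.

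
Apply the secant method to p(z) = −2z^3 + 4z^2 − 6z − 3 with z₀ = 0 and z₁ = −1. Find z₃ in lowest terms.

−37/109

p(0) = −3, p(−1) = 9. z₂ = (−1) − 9·((−1) − 0)/(9 − (−3)) = −1/4.
p(−1) = 9, p(−1/4) = −39/32. z₃ = (−1/4) − (−39/32)·((−1/4) − (−1))/((−39/32) − 9) = −37/109.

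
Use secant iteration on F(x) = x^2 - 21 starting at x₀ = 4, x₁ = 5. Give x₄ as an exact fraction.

4051/884

F(4) = -5, F(5) = 4. x₂ = 5 - 4·(5 - 4)/(4 - (-5)) = 41/9.
F(5) = 4, F(41/9) = -20/81. x₃ = (41/9) - (-20/81)·((41/9) - 5)/((-20/81) - 4) = 197/43.
F(41/9) = -20/81, F(197/43) = -20/1849. x₄ = (197/43) - (-20/1849)·((197/43) - (41/9))/((-20/1849) - (-20/81)) = 4051/884.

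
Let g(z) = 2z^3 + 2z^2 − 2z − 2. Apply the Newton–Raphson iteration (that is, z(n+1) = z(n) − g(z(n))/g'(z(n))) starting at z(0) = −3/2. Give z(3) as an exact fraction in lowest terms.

−202316/188309

g'(z) = 6z^2 + 4z − 2.
g(−3/2) = −5/4, g'(−3/2) = 11/2, so z(1) = (−3/2) − (−5/4)/(11/2) = −14/11.
g(−14/11) = −450/1331, g'(−14/11) = 318/121, so z(2) = (−14/11) − (−450/1331)/(318/121) = −667/583.
g(−667/583) = −17640000/198155287, g'(−667/583) = 434112/339889, so z(3) = (−667/583) − (−17640000/198155287)/(434112/339889) = −202316/188309.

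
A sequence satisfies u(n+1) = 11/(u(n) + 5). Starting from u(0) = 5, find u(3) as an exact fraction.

u(1) = 11/(5 + 5) = 11/10.
u(2) = 11/(11/10 + 5) = 110/61.
u(3) = 11/(110/61 + 5) = 671/415.

671/415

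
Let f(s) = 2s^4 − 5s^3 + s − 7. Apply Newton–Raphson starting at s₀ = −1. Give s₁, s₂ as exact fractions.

f'(s) = 8s^3 − 15s^2 + 1.
f(−1) = −1, f'(−1) = −22, so s₁ = (−1) − (−1)/(−22) = −23/22.
f(−23/22) = 3339/58564, f'(−23/22) = −130629/5324, so s₂ = (−23/22) − (3339/58564)/(−130629/5324) = −999263/957946.

s₁ = −23/22, s₂ = −999263/957946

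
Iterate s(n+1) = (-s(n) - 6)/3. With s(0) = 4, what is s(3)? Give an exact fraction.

s(1) = (-4 - 6)/3 = -10/3.
s(2) = (-(-10/3) - 6)/3 = -8/9.
s(3) = (-(-8/9) - 6)/3 = -46/27.

-46/27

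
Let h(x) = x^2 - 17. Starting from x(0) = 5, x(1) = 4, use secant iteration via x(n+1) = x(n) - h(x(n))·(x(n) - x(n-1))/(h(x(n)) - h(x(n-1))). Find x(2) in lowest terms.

h(5) = 8, h(4) = -1. x(2) = 4 - (-1)·(4 - 5)/((-1) - 8) = 37/9.

37/9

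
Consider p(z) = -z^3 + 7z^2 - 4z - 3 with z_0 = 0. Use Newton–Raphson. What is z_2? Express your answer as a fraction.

p'(z) = -3z^2 + 14z - 4.
p(0) = -3, p'(0) = -4, so z_1 = 0 - (-3)/(-4) = -3/4.
p(-3/4) = 279/64, p'(-3/4) = -259/16, so z_2 = (-3/4) - (279/64)/(-259/16) = -249/518.

-249/518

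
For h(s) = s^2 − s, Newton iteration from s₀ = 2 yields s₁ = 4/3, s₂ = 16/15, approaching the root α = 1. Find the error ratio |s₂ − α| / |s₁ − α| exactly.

s₁ − α = 4/3 − 1 = 1/3, so |s₁ − α| = 1/3.
s₂ − α = 16/15 − 1 = 1/15, so |s₂ − α| = 1/15.
Ratio = (1/15) / (1/3) = 1/5.

1/5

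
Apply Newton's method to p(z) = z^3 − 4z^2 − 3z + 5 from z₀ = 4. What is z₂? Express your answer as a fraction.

218761/49400

p'(z) = 3z^2 − 8z − 3.
p(4) = −7, p'(4) = 13, so z₁ = 4 − (−7)/13 = 59/13.
p(59/13) = 5439/2197, p'(59/13) = 3800/169, so z₂ = (59/13) − (5439/2197)/(3800/169) = 218761/49400.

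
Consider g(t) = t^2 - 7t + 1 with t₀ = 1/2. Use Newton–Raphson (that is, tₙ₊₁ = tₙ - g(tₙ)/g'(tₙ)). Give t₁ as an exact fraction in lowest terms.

1/8

g'(t) = 2t - 7.
g(1/2) = -9/4, g'(1/2) = -6, so t₁ = (1/2) - (-9/4)/(-6) = 1/8.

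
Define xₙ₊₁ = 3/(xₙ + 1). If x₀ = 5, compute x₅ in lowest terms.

6/5

x₁ = 3/(5 + 1) = 1/2.
x₂ = 3/(1/2 + 1) = 2.
x₃ = 3/(2 + 1) = 1.
x₄ = 3/(1 + 1) = 3/2.
x₅ = 3/(3/2 + 1) = 6/5.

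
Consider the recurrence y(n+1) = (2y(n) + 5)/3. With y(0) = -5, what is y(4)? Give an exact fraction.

y(1) = (2·(-5) + 5)/3 = -5/3.
y(2) = (2·(-5/3) + 5)/3 = 5/9.
y(3) = (2·(5/9) + 5)/3 = 55/27.
y(4) = (2·(55/27) + 5)/3 = 245/81.

245/81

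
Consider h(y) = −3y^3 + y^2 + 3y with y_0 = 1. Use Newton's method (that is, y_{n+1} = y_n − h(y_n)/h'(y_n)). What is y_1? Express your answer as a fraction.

5/4

h'(y) = −9y^2 + 2y + 3.
h(1) = 1, h'(1) = −4, so y_1 = 1 − 1/(−4) = 5/4.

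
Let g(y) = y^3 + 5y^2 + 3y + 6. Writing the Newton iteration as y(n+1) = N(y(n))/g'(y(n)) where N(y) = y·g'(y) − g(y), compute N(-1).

−3

g'(y) = 3y^2 + 10y + 3.
N(y) = y·g'(y) − g(y) = y·(3y^2 + 10y + 3) − (y^3 + 5y^2 + 3y + 6) = 2y^3 + 5y^2 − 6.
N(-1) = −3.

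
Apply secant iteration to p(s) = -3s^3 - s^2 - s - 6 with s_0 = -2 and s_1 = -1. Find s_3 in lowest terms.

-4454/3371

p(-2) = 16, p(-1) = -3. s_2 = (-1) - (-3)·((-1) - (-2))/((-3) - 16) = -22/19.
p(-1) = -3, p(-22/19) = -10464/6859. s_3 = (-22/19) - (-10464/6859)·((-22/19) - (-1))/((-10464/6859) - (-3)) = -4454/3371.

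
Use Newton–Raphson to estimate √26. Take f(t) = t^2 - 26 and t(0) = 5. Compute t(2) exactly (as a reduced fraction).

f'(t) = 2t.
f(5) = -1, f'(5) = 10, so t(1) = 5 - (-1)/10 = 51/10.
f(51/10) = 1/100, f'(51/10) = 51/5, so t(2) = (51/10) - (1/100)/(51/5) = 5201/1020.

5201/1020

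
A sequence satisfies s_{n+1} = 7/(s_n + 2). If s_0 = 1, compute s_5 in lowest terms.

1295/699

s_1 = 7/(1 + 2) = 7/3.
s_2 = 7/(7/3 + 2) = 21/13.
s_3 = 7/(21/13 + 2) = 91/47.
s_4 = 7/(91/47 + 2) = 329/185.
s_5 = 7/(329/185 + 2) = 1295/699.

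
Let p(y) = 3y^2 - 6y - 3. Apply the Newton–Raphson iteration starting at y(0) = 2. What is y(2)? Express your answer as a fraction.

p'(y) = 6y - 6.
p(2) = -3, p'(2) = 6, so y(1) = 2 - (-3)/6 = 5/2.
p(5/2) = 3/4, p'(5/2) = 9, so y(2) = (5/2) - (3/4)/9 = 29/12.

29/12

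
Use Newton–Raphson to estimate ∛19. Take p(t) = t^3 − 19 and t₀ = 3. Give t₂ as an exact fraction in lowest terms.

p'(t) = 3t^2.
p(3) = 8, p'(3) = 27, so t₁ = 3 − 8/27 = 73/27.
p(73/27) = 15040/19683, p'(73/27) = 5329/243, so t₂ = (73/27) − (15040/19683)/(5329/243) = 1152011/431649.

1152011/431649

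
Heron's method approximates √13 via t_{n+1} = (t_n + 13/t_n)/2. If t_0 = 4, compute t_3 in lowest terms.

5597777/1552544

t_1 = (4 + 13/4)/2 = 29/8.
t_2 = (29/8 + 13/(29/8))/2 = 1673/464.
t_3 = (1673/464 + 13/(1673/464))/2 = 5597777/1552544.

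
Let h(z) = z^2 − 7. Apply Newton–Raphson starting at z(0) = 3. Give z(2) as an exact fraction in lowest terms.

h'(z) = 2z.
h(3) = 2, h'(3) = 6, so z(1) = 3 − 2/6 = 8/3.
h(8/3) = 1/9, h'(8/3) = 16/3, so z(2) = (8/3) − (1/9)/(16/3) = 127/48.

127/48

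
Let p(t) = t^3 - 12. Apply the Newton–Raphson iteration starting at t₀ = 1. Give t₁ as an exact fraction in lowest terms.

14/3

p'(t) = 3t^2.
p(1) = -11, p'(1) = 3, so t₁ = 1 - (-11)/3 = 14/3.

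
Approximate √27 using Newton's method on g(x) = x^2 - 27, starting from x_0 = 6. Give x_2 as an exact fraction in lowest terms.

g'(x) = 2x.
g(6) = 9, g'(6) = 12, so x_1 = 6 - 9/12 = 21/4.
g(21/4) = 9/16, g'(21/4) = 21/2, so x_2 = (21/4) - (9/16)/(21/2) = 291/56.

291/56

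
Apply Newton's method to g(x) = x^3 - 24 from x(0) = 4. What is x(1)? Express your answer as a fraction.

g'(x) = 3x^2.
g(4) = 40, g'(4) = 48, so x(1) = 4 - 40/48 = 19/6.

19/6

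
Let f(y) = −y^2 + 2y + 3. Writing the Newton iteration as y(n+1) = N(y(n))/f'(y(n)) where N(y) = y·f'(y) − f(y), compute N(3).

−12

f'(y) = −2y + 2.
N(y) = y·f'(y) − f(y) = y·(−2y + 2) − (−y^2 + 2y + 3) = −y^2 − 3.
N(3) = −12.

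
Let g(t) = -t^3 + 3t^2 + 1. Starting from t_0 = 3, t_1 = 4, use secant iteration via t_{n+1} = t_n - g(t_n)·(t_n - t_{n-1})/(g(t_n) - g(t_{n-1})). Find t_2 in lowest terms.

g(3) = 1, g(4) = -15. t_2 = 4 - (-15)·(4 - 3)/((-15) - 1) = 49/16.

49/16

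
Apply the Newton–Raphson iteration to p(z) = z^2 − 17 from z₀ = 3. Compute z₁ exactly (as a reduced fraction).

13/3

p'(z) = 2z.
p(3) = −8, p'(3) = 6, so z₁ = 3 − (−8)/6 = 13/3.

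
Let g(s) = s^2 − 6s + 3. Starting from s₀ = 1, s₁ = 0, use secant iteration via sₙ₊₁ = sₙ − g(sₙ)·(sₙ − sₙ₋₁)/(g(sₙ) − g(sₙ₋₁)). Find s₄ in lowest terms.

g(1) = −2, g(0) = 3. s₂ = 0 − 3·(0 − 1)/(3 − (−2)) = 3/5.
g(0) = 3, g(3/5) = −6/25. s₃ = (3/5) − (−6/25)·((3/5) − 0)/((−6/25) − 3) = 5/9.
g(3/5) = −6/25, g(5/9) = −2/81. s₄ = (5/9) − (−2/81)·((5/9) − (3/5))/((−2/81) − (−6/25)) = 60/109.

60/109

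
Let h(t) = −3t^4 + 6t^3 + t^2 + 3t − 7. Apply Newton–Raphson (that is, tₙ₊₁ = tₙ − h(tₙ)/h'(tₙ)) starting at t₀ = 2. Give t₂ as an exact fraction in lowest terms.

h'(t) = −12t^3 + 18t^2 + 2t + 3.
h(2) = 3, h'(2) = −17, so t₁ = 2 − 3/(−17) = 37/17.
h(37/17) = −99540/83521, h'(37/17) = −152797/4913, so t₂ = (37/17) − (−99540/83521)/(−152797/4913) = 5553949/2597549.

5553949/2597549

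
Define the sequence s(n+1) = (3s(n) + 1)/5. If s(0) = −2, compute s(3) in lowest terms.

−1/25

s(1) = (3·(−2) + 1)/5 = −1.
s(2) = (3·(−1) + 1)/5 = −2/5.
s(3) = (3·(−2/5) + 1)/5 = −1/25.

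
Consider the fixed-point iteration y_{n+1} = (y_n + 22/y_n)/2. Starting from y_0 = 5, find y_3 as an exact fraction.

38878481/8288920

y_1 = (5 + 22/5)/2 = 47/10.
y_2 = (47/10 + 22/(47/10))/2 = 4409/940.
y_3 = (4409/940 + 22/(4409/940))/2 = 38878481/8288920.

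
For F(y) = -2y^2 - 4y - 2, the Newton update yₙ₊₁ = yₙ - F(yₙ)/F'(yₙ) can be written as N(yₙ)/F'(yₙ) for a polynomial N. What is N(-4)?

-30

F'(y) = -4y - 4.
N(y) = y·F'(y) - F(y) = y·(-4y - 4) - (-2y^2 - 4y - 2) = -2y^2 + 2.
N(-4) = -30.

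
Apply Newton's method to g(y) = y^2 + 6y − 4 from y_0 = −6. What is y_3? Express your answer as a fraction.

−25940/3927

g'(y) = 2y + 6.
g(−6) = −4, g'(−6) = −6, so y_1 = (−6) − (−4)/(−6) = −20/3.
g(−20/3) = 4/9, g'(−20/3) = −22/3, so y_2 = (−20/3) − (4/9)/(−22/3) = −218/33.
g(−218/33) = 4/1089, g'(−218/33) = −238/33, so y_3 = (−218/33) − (4/1089)/(−238/33) = −25940/3927.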